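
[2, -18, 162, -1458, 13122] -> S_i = 2*-9^i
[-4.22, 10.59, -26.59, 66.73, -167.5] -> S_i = -4.22*(-2.51)^i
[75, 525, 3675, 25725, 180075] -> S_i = 75*7^i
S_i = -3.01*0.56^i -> [-3.01, -1.69, -0.94, -0.53, -0.3]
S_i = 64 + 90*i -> [64, 154, 244, 334, 424]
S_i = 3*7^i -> [3, 21, 147, 1029, 7203]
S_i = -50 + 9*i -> [-50, -41, -32, -23, -14]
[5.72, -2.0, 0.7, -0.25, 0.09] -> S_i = 5.72*(-0.35)^i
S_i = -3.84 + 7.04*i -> [-3.84, 3.2, 10.24, 17.28, 24.32]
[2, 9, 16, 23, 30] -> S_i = 2 + 7*i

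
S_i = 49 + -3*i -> [49, 46, 43, 40, 37]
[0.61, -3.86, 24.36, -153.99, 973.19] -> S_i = 0.61*(-6.32)^i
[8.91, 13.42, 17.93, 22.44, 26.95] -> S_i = 8.91 + 4.51*i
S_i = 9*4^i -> [9, 36, 144, 576, 2304]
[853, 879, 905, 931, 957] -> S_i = 853 + 26*i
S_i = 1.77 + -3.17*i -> [1.77, -1.4, -4.57, -7.74, -10.91]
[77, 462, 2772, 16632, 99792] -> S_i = 77*6^i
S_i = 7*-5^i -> [7, -35, 175, -875, 4375]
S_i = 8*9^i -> [8, 72, 648, 5832, 52488]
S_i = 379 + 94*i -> [379, 473, 567, 661, 755]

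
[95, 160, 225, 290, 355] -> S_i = 95 + 65*i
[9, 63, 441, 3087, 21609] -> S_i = 9*7^i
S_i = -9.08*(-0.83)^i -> [-9.08, 7.54, -6.26, 5.19, -4.31]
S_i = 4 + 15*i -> [4, 19, 34, 49, 64]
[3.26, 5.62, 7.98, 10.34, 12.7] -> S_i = 3.26 + 2.36*i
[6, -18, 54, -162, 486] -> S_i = 6*-3^i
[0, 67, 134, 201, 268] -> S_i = 0 + 67*i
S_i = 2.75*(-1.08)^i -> [2.75, -2.97, 3.21, -3.46, 3.74]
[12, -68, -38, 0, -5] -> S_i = Random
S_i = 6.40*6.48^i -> [6.4, 41.47, 268.74, 1741.43, 11284.44]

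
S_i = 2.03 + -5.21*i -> [2.03, -3.18, -8.39, -13.6, -18.81]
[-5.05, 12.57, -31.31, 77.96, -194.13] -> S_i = -5.05*(-2.49)^i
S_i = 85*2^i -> [85, 170, 340, 680, 1360]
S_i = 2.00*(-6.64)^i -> [2.0, -13.28, 88.18, -585.51, 3887.79]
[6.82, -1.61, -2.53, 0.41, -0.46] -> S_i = Random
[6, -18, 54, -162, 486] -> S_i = 6*-3^i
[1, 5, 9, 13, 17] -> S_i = 1 + 4*i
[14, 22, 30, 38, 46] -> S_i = 14 + 8*i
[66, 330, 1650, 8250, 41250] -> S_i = 66*5^i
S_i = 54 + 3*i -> [54, 57, 60, 63, 66]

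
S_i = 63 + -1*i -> [63, 62, 61, 60, 59]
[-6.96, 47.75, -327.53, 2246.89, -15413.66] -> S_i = -6.96*(-6.86)^i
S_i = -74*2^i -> [-74, -148, -296, -592, -1184]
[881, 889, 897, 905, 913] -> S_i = 881 + 8*i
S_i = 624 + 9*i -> [624, 633, 642, 651, 660]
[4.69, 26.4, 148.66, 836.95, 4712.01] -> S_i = 4.69*5.63^i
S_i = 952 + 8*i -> [952, 960, 968, 976, 984]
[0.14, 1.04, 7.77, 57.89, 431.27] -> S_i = 0.14*7.45^i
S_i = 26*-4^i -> [26, -104, 416, -1664, 6656]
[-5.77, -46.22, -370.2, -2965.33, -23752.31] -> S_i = -5.77*8.01^i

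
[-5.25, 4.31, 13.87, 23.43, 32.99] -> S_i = -5.25 + 9.56*i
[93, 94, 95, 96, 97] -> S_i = 93 + 1*i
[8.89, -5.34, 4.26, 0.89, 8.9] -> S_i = Random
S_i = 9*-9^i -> [9, -81, 729, -6561, 59049]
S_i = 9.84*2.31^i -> [9.84, 22.73, 52.51, 121.29, 280.18]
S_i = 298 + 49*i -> [298, 347, 396, 445, 494]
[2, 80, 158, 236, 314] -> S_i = 2 + 78*i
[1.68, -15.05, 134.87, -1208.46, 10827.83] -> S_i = 1.68*(-8.96)^i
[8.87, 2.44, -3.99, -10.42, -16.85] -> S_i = 8.87 + -6.43*i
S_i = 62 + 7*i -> [62, 69, 76, 83, 90]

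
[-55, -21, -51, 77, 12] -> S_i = Random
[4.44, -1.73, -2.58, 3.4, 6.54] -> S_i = Random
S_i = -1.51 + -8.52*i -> [-1.51, -10.03, -18.55, -27.07, -35.59]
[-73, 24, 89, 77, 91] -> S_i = Random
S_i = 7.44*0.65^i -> [7.44, 4.84, 3.14, 2.04, 1.33]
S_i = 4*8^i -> [4, 32, 256, 2048, 16384]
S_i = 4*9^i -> [4, 36, 324, 2916, 26244]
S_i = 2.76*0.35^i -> [2.76, 0.97, 0.34, 0.12, 0.04]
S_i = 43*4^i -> [43, 172, 688, 2752, 11008]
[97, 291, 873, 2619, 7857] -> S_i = 97*3^i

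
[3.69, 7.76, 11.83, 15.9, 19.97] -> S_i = 3.69 + 4.07*i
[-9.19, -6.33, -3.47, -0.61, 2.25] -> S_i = -9.19 + 2.86*i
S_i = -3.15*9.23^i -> [-3.15, -29.07, -268.36, -2476.94, -22862.17]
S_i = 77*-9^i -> [77, -693, 6237, -56133, 505197]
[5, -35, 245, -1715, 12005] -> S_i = 5*-7^i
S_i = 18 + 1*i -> [18, 19, 20, 21, 22]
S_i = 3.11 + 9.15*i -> [3.11, 12.26, 21.41, 30.56, 39.71]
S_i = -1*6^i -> [-1, -6, -36, -216, -1296]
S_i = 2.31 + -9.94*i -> [2.31, -7.63, -17.57, -27.51, -37.45]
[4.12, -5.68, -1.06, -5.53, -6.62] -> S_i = Random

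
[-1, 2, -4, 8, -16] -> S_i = -1*-2^i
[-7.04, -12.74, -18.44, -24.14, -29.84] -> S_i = -7.04 + -5.70*i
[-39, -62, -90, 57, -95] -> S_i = Random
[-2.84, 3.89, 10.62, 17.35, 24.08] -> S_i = -2.84 + 6.73*i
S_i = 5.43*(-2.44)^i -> [5.43, -13.25, 32.33, -78.88, 192.47]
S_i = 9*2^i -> [9, 18, 36, 72, 144]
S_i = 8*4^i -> [8, 32, 128, 512, 2048]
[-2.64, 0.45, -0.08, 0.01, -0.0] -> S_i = -2.64*(-0.17)^i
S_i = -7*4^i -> [-7, -28, -112, -448, -1792]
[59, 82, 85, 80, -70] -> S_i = Random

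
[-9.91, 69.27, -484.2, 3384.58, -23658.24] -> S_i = -9.91*(-6.99)^i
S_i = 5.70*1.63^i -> [5.7, 9.29, 15.14, 24.69, 40.24]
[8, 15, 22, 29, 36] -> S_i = 8 + 7*i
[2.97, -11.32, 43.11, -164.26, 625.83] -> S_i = 2.97*(-3.81)^i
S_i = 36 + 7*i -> [36, 43, 50, 57, 64]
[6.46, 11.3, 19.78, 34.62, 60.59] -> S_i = 6.46*1.75^i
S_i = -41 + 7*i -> [-41, -34, -27, -20, -13]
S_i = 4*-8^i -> [4, -32, 256, -2048, 16384]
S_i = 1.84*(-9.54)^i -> [1.84, -17.55, 167.46, -1597.58, 15240.92]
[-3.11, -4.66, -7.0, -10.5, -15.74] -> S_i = -3.11*1.50^i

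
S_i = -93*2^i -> [-93, -186, -372, -744, -1488]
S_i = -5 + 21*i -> [-5, 16, 37, 58, 79]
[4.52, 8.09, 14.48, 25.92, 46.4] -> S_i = 4.52*1.79^i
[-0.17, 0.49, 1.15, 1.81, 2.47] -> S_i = -0.17 + 0.66*i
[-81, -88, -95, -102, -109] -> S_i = -81 + -7*i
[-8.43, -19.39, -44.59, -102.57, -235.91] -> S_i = -8.43*2.30^i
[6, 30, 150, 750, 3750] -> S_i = 6*5^i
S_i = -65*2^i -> [-65, -130, -260, -520, -1040]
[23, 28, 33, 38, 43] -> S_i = 23 + 5*i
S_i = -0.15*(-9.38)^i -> [-0.15, 1.41, -13.2, 123.79, -1161.19]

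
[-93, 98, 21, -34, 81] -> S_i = Random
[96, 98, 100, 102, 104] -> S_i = 96 + 2*i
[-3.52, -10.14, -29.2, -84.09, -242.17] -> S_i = -3.52*2.88^i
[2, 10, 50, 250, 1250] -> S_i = 2*5^i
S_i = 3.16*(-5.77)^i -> [3.16, -18.23, 105.21, -607.04, 3502.6]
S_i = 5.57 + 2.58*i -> [5.57, 8.15, 10.73, 13.31, 15.89]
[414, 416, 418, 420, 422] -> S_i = 414 + 2*i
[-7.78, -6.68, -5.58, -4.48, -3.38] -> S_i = -7.78 + 1.10*i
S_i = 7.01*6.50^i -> [7.01, 45.56, 296.17, 1925.12, 12513.29]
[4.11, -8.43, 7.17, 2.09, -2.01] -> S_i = Random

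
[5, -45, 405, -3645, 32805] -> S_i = 5*-9^i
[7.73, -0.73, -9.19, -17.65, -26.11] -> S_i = 7.73 + -8.46*i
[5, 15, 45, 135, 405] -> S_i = 5*3^i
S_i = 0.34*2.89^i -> [0.34, 0.98, 2.84, 8.21, 23.72]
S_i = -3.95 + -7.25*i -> [-3.95, -11.2, -18.45, -25.7, -32.95]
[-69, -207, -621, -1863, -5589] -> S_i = -69*3^i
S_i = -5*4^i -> [-5, -20, -80, -320, -1280]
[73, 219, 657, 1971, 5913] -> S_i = 73*3^i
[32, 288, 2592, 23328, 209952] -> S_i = 32*9^i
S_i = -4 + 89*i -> [-4, 85, 174, 263, 352]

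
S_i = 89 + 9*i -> [89, 98, 107, 116, 125]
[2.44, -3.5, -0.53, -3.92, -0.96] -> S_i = Random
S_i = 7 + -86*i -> [7, -79, -165, -251, -337]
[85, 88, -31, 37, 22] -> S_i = Random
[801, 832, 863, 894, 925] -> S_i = 801 + 31*i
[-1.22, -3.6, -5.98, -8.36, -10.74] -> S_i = -1.22 + -2.38*i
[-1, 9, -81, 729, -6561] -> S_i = -1*-9^i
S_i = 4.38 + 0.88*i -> [4.38, 5.26, 6.14, 7.02, 7.9]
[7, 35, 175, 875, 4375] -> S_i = 7*5^i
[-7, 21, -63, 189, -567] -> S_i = -7*-3^i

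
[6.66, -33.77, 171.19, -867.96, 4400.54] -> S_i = 6.66*(-5.07)^i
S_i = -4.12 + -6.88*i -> [-4.12, -11.0, -17.88, -24.76, -31.64]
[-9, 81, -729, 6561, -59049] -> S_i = -9*-9^i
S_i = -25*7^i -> [-25, -175, -1225, -8575, -60025]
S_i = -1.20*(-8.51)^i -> [-1.2, 10.21, -86.9, 739.55, -6293.61]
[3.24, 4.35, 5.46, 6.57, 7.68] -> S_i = 3.24 + 1.11*i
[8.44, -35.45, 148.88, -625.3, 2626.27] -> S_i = 8.44*(-4.20)^i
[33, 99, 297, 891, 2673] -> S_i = 33*3^i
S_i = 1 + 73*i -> [1, 74, 147, 220, 293]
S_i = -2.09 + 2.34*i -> [-2.09, 0.25, 2.59, 4.93, 7.27]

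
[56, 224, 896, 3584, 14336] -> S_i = 56*4^i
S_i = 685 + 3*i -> [685, 688, 691, 694, 697]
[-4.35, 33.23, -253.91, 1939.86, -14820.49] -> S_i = -4.35*(-7.64)^i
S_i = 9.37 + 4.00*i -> [9.37, 13.37, 17.37, 21.37, 25.37]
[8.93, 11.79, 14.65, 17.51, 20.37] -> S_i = 8.93 + 2.86*i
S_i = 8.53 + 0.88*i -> [8.53, 9.41, 10.29, 11.17, 12.05]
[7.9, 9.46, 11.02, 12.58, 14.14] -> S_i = 7.90 + 1.56*i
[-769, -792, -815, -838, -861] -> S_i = -769 + -23*i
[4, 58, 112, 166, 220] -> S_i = 4 + 54*i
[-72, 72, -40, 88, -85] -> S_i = Random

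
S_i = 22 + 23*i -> [22, 45, 68, 91, 114]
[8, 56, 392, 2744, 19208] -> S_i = 8*7^i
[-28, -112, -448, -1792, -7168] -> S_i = -28*4^i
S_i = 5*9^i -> [5, 45, 405, 3645, 32805]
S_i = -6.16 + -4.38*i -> [-6.16, -10.54, -14.92, -19.3, -23.68]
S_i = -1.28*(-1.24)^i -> [-1.28, 1.59, -1.97, 2.44, -3.03]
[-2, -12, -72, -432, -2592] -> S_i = -2*6^i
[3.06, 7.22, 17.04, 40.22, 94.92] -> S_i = 3.06*2.36^i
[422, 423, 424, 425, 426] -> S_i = 422 + 1*i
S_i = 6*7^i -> [6, 42, 294, 2058, 14406]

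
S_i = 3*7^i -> [3, 21, 147, 1029, 7203]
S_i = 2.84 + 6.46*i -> [2.84, 9.3, 15.76, 22.22, 28.68]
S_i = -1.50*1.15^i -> [-1.5, -1.72, -1.98, -2.28, -2.62]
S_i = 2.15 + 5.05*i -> [2.15, 7.2, 12.25, 17.3, 22.35]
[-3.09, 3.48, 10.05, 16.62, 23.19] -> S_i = -3.09 + 6.57*i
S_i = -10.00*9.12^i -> [-10.0, -91.2, -831.74, -7585.51, -69179.81]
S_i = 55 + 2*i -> [55, 57, 59, 61, 63]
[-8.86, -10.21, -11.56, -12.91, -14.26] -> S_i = -8.86 + -1.35*i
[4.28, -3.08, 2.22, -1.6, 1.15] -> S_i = 4.28*(-0.72)^i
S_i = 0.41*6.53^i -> [0.41, 2.68, 17.48, 114.16, 745.48]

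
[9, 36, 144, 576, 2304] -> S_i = 9*4^i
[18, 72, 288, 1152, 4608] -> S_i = 18*4^i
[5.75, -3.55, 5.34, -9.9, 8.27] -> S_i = Random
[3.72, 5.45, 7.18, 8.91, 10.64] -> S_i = 3.72 + 1.73*i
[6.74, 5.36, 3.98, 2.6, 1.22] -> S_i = 6.74 + -1.38*i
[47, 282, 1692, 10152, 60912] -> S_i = 47*6^i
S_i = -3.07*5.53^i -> [-3.07, -16.98, -93.88, -519.17, -2871.04]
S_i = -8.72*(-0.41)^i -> [-8.72, 3.58, -1.47, 0.6, -0.25]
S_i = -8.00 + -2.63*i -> [-8.0, -10.63, -13.26, -15.89, -18.52]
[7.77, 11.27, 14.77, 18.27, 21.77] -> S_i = 7.77 + 3.50*i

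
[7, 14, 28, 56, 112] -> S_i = 7*2^i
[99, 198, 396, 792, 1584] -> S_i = 99*2^i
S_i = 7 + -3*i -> [7, 4, 1, -2, -5]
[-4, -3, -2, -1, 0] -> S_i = -4 + 1*i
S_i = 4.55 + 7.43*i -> [4.55, 11.98, 19.41, 26.84, 34.27]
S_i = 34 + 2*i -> [34, 36, 38, 40, 42]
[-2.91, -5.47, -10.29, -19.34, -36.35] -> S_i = -2.91*1.88^i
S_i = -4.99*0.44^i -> [-4.99, -2.2, -0.97, -0.43, -0.19]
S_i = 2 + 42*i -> [2, 44, 86, 128, 170]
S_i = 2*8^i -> [2, 16, 128, 1024, 8192]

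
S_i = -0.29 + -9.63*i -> [-0.29, -9.92, -19.55, -29.18, -38.81]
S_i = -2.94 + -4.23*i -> [-2.94, -7.17, -11.4, -15.63, -19.86]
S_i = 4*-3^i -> [4, -12, 36, -108, 324]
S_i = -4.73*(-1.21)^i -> [-4.73, 5.72, -6.93, 8.38, -10.14]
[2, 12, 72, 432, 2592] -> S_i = 2*6^i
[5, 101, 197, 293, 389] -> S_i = 5 + 96*i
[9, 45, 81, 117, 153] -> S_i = 9 + 36*i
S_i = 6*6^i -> [6, 36, 216, 1296, 7776]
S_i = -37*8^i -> [-37, -296, -2368, -18944, -151552]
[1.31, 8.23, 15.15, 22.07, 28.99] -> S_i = 1.31 + 6.92*i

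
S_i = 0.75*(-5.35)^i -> [0.75, -4.01, 21.47, -114.85, 614.44]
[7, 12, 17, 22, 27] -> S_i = 7 + 5*i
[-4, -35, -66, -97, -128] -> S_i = -4 + -31*i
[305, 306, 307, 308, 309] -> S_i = 305 + 1*i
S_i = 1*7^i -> [1, 7, 49, 343, 2401]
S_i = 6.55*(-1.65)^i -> [6.55, -10.81, 17.83, -29.42, 48.55]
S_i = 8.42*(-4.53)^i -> [8.42, -38.14, 172.79, -782.72, 3545.72]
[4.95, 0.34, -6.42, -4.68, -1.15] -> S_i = Random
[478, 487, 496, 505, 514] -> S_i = 478 + 9*i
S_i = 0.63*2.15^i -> [0.63, 1.35, 2.91, 6.26, 13.46]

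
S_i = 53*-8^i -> [53, -424, 3392, -27136, 217088]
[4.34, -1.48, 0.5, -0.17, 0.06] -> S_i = 4.34*(-0.34)^i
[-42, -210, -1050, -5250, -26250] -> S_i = -42*5^i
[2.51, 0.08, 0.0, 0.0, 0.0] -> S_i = 2.51*0.03^i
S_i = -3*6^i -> [-3, -18, -108, -648, -3888]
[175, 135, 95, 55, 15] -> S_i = 175 + -40*i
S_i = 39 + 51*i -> [39, 90, 141, 192, 243]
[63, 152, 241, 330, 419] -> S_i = 63 + 89*i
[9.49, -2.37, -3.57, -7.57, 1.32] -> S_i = Random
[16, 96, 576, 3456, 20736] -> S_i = 16*6^i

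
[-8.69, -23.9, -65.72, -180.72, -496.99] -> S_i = -8.69*2.75^i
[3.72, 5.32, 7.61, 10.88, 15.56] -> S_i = 3.72*1.43^i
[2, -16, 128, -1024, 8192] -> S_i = 2*-8^i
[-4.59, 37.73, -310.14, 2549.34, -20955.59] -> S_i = -4.59*(-8.22)^i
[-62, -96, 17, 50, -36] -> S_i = Random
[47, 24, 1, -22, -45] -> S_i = 47 + -23*i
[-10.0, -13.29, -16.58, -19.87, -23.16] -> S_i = -10.00 + -3.29*i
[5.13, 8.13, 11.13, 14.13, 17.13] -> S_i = 5.13 + 3.00*i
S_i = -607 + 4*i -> [-607, -603, -599, -595, -591]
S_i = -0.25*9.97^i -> [-0.25, -2.49, -24.85, -247.76, -2470.13]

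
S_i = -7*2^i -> [-7, -14, -28, -56, -112]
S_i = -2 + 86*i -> [-2, 84, 170, 256, 342]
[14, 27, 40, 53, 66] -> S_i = 14 + 13*i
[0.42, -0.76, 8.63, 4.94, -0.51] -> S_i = Random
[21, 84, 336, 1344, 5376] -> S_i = 21*4^i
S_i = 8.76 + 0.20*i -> [8.76, 8.96, 9.16, 9.36, 9.56]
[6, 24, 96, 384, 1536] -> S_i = 6*4^i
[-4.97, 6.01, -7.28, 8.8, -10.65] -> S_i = -4.97*(-1.21)^i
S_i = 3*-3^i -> [3, -9, 27, -81, 243]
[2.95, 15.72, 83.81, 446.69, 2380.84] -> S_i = 2.95*5.33^i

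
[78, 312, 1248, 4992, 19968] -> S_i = 78*4^i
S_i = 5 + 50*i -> [5, 55, 105, 155, 205]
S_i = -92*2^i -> [-92, -184, -368, -736, -1472]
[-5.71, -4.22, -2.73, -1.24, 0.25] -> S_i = -5.71 + 1.49*i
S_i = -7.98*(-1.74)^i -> [-7.98, 13.89, -24.16, 42.04, -73.15]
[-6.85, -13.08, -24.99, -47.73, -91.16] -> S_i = -6.85*1.91^i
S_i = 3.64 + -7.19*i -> [3.64, -3.55, -10.74, -17.93, -25.12]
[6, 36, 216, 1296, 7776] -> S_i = 6*6^i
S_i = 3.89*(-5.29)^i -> [3.89, -20.58, 108.86, -575.86, 3046.3]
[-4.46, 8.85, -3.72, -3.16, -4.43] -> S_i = Random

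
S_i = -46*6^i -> [-46, -276, -1656, -9936, -59616]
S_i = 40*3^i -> [40, 120, 360, 1080, 3240]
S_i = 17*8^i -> [17, 136, 1088, 8704, 69632]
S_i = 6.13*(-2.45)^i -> [6.13, -15.02, 36.8, -90.15, 220.86]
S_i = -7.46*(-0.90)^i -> [-7.46, 6.71, -6.04, 5.44, -4.89]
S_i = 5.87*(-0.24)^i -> [5.87, -1.41, 0.34, -0.08, 0.02]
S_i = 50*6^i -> [50, 300, 1800, 10800, 64800]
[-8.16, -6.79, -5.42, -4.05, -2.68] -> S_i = -8.16 + 1.37*i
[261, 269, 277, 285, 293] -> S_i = 261 + 8*i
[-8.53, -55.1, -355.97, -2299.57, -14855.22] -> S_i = -8.53*6.46^i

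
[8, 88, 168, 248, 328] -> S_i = 8 + 80*i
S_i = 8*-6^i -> [8, -48, 288, -1728, 10368]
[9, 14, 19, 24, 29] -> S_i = 9 + 5*i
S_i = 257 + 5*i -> [257, 262, 267, 272, 277]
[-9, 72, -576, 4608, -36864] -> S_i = -9*-8^i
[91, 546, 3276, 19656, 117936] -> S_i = 91*6^i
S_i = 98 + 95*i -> [98, 193, 288, 383, 478]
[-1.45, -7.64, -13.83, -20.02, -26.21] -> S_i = -1.45 + -6.19*i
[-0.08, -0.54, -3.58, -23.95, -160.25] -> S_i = -0.08*6.69^i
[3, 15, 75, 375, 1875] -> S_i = 3*5^i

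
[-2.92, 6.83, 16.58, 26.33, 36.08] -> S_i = -2.92 + 9.75*i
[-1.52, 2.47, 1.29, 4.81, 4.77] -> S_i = Random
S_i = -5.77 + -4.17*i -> [-5.77, -9.94, -14.11, -18.28, -22.45]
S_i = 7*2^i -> [7, 14, 28, 56, 112]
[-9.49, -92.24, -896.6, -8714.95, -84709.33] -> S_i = -9.49*9.72^i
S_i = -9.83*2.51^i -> [-9.83, -24.67, -61.93, -155.44, -390.17]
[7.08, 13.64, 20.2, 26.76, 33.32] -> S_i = 7.08 + 6.56*i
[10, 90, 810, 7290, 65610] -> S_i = 10*9^i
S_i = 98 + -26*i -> [98, 72, 46, 20, -6]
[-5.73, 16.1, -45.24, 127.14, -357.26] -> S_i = -5.73*(-2.81)^i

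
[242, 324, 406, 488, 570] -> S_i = 242 + 82*i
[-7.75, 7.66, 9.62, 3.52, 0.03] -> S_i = Random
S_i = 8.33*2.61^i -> [8.33, 21.74, 56.74, 148.1, 386.55]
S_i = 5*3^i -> [5, 15, 45, 135, 405]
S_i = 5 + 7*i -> [5, 12, 19, 26, 33]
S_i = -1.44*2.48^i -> [-1.44, -3.57, -8.86, -21.96, -54.47]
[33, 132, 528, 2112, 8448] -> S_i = 33*4^i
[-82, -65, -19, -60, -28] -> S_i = Random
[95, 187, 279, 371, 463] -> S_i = 95 + 92*i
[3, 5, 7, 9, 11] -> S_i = 3 + 2*i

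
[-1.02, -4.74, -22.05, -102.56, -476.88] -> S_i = -1.02*4.65^i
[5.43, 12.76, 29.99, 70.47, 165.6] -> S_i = 5.43*2.35^i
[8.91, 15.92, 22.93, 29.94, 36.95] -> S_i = 8.91 + 7.01*i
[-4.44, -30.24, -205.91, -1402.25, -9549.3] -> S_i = -4.44*6.81^i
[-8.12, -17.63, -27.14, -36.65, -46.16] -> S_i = -8.12 + -9.51*i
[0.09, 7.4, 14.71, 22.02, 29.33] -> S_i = 0.09 + 7.31*i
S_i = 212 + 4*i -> [212, 216, 220, 224, 228]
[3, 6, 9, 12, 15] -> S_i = 3 + 3*i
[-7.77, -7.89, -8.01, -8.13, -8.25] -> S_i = -7.77 + -0.12*i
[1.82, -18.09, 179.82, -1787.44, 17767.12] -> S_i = 1.82*(-9.94)^i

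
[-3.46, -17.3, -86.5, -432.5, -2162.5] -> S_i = -3.46*5.00^i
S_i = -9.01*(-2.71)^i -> [-9.01, 24.42, -66.17, 179.32, -485.96]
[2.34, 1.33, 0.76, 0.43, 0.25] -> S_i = 2.34*0.57^i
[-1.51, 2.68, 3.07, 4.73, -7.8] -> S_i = Random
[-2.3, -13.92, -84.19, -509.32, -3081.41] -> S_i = -2.30*6.05^i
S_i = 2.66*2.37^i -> [2.66, 6.3, 14.94, 35.41, 83.92]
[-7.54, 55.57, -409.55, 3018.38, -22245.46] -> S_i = -7.54*(-7.37)^i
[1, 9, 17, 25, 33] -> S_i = 1 + 8*i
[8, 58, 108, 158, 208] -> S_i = 8 + 50*i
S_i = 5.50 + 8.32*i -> [5.5, 13.82, 22.14, 30.46, 38.78]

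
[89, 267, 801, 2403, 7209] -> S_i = 89*3^i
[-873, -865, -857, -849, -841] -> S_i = -873 + 8*i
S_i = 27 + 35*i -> [27, 62, 97, 132, 167]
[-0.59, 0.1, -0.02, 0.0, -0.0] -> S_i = -0.59*(-0.17)^i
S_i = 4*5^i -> [4, 20, 100, 500, 2500]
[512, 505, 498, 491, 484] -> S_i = 512 + -7*i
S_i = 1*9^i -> [1, 9, 81, 729, 6561]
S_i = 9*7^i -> [9, 63, 441, 3087, 21609]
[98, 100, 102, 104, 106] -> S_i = 98 + 2*i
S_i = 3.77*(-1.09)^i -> [3.77, -4.11, 4.48, -4.88, 5.32]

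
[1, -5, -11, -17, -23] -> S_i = 1 + -6*i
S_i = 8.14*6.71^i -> [8.14, 54.62, 366.5, 2459.19, 16501.16]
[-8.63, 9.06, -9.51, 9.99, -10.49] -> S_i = -8.63*(-1.05)^i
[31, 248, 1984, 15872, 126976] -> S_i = 31*8^i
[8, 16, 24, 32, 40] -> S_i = 8 + 8*i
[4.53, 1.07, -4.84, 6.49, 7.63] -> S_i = Random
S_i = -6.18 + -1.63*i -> [-6.18, -7.81, -9.44, -11.07, -12.7]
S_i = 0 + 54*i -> [0, 54, 108, 162, 216]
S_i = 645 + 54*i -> [645, 699, 753, 807, 861]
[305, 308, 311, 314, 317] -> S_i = 305 + 3*i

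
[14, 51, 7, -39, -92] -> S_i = Random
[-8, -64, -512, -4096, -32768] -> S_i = -8*8^i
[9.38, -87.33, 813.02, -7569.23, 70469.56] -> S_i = 9.38*(-9.31)^i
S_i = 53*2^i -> [53, 106, 212, 424, 848]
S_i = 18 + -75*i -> [18, -57, -132, -207, -282]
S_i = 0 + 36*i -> [0, 36, 72, 108, 144]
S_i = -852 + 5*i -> [-852, -847, -842, -837, -832]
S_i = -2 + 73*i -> [-2, 71, 144, 217, 290]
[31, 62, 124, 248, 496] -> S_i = 31*2^i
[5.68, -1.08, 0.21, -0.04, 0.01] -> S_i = 5.68*(-0.19)^i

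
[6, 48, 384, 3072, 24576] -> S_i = 6*8^i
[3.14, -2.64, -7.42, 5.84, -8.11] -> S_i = Random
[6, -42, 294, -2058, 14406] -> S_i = 6*-7^i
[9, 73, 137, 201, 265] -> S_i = 9 + 64*i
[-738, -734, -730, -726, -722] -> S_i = -738 + 4*i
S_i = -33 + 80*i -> [-33, 47, 127, 207, 287]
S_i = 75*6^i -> [75, 450, 2700, 16200, 97200]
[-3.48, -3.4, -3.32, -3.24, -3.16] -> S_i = -3.48 + 0.08*i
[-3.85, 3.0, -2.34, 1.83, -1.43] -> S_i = -3.85*(-0.78)^i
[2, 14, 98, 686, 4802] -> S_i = 2*7^i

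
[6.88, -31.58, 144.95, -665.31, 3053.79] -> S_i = 6.88*(-4.59)^i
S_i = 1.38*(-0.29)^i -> [1.38, -0.4, 0.12, -0.03, 0.01]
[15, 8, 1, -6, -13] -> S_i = 15 + -7*i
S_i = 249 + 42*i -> [249, 291, 333, 375, 417]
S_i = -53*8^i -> [-53, -424, -3392, -27136, -217088]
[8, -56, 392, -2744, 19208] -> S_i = 8*-7^i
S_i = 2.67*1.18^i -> [2.67, 3.15, 3.72, 4.39, 5.18]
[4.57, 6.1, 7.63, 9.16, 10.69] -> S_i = 4.57 + 1.53*i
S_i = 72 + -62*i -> [72, 10, -52, -114, -176]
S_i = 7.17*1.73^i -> [7.17, 12.4, 21.46, 37.12, 64.22]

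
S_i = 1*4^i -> [1, 4, 16, 64, 256]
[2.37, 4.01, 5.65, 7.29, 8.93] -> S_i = 2.37 + 1.64*i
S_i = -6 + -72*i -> [-6, -78, -150, -222, -294]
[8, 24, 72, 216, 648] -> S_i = 8*3^i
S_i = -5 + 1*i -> [-5, -4, -3, -2, -1]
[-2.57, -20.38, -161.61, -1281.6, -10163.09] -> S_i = -2.57*7.93^i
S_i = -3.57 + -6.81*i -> [-3.57, -10.38, -17.19, -24.0, -30.81]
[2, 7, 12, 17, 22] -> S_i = 2 + 5*i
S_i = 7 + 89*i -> [7, 96, 185, 274, 363]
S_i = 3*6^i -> [3, 18, 108, 648, 3888]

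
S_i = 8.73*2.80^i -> [8.73, 24.44, 68.44, 191.64, 536.59]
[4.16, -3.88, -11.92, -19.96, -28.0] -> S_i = 4.16 + -8.04*i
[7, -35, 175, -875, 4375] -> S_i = 7*-5^i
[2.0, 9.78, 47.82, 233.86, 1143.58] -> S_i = 2.00*4.89^i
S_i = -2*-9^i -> [-2, 18, -162, 1458, -13122]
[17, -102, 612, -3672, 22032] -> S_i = 17*-6^i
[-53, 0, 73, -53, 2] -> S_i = Random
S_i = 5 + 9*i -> [5, 14, 23, 32, 41]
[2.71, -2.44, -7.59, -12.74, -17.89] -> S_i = 2.71 + -5.15*i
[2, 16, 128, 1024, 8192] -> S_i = 2*8^i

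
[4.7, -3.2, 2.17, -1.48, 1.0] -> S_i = 4.70*(-0.68)^i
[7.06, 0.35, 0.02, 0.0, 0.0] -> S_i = 7.06*0.05^i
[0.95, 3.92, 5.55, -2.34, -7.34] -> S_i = Random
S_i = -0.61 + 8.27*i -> [-0.61, 7.66, 15.93, 24.2, 32.47]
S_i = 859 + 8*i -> [859, 867, 875, 883, 891]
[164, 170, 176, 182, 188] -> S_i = 164 + 6*i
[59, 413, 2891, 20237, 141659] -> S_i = 59*7^i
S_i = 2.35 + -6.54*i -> [2.35, -4.19, -10.73, -17.27, -23.81]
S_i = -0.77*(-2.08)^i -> [-0.77, 1.6, -3.33, 6.93, -14.41]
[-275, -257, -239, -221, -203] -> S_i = -275 + 18*i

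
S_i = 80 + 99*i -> [80, 179, 278, 377, 476]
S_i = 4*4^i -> [4, 16, 64, 256, 1024]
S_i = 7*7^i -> [7, 49, 343, 2401, 16807]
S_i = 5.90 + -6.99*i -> [5.9, -1.09, -8.08, -15.07, -22.06]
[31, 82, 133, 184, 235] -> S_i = 31 + 51*i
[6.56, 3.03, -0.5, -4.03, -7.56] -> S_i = 6.56 + -3.53*i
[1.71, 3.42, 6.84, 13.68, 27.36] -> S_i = 1.71*2.00^i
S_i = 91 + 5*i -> [91, 96, 101, 106, 111]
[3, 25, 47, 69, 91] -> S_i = 3 + 22*i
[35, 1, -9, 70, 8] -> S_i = Random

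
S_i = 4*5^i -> [4, 20, 100, 500, 2500]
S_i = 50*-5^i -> [50, -250, 1250, -6250, 31250]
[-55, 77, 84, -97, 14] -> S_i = Random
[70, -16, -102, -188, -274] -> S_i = 70 + -86*i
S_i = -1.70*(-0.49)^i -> [-1.7, 0.83, -0.41, 0.2, -0.1]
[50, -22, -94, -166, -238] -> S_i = 50 + -72*i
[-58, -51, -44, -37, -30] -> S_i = -58 + 7*i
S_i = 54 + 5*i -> [54, 59, 64, 69, 74]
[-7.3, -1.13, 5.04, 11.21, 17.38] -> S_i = -7.30 + 6.17*i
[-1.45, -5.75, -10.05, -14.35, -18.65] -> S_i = -1.45 + -4.30*i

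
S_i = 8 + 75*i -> [8, 83, 158, 233, 308]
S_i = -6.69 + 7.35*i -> [-6.69, 0.66, 8.01, 15.36, 22.71]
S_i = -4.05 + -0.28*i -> [-4.05, -4.33, -4.61, -4.89, -5.17]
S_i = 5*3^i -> [5, 15, 45, 135, 405]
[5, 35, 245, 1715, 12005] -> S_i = 5*7^i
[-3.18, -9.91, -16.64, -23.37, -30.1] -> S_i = -3.18 + -6.73*i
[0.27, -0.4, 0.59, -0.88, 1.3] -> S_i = 0.27*(-1.48)^i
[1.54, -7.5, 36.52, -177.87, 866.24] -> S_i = 1.54*(-4.87)^i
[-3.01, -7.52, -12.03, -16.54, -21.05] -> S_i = -3.01 + -4.51*i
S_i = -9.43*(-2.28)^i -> [-9.43, 21.5, -49.02, 111.77, -254.83]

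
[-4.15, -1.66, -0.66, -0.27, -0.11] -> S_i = -4.15*0.40^i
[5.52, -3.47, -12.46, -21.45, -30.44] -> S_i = 5.52 + -8.99*i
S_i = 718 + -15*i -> [718, 703, 688, 673, 658]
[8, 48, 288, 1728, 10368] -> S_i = 8*6^i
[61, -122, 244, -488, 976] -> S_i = 61*-2^i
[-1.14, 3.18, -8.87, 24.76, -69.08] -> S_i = -1.14*(-2.79)^i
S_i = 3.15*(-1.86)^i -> [3.15, -5.86, 10.9, -20.27, 37.7]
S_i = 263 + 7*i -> [263, 270, 277, 284, 291]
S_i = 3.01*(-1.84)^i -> [3.01, -5.54, 10.19, -18.75, 34.5]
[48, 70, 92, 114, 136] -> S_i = 48 + 22*i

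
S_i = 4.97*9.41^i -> [4.97, 46.77, 440.08, 4141.19, 38968.61]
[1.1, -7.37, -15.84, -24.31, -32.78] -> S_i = 1.10 + -8.47*i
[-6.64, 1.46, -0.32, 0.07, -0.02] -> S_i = -6.64*(-0.22)^i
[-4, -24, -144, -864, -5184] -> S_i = -4*6^i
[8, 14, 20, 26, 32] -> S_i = 8 + 6*i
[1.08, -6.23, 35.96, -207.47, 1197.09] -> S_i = 1.08*(-5.77)^i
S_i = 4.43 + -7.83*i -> [4.43, -3.4, -11.23, -19.06, -26.89]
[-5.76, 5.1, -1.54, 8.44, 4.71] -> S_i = Random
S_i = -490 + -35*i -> [-490, -525, -560, -595, -630]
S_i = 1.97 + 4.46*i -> [1.97, 6.43, 10.89, 15.35, 19.81]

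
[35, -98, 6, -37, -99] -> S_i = Random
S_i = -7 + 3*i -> [-7, -4, -1, 2, 5]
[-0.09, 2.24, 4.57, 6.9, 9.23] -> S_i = -0.09 + 2.33*i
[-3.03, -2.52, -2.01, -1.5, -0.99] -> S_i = -3.03 + 0.51*i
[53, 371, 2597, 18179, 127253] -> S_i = 53*7^i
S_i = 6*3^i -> [6, 18, 54, 162, 486]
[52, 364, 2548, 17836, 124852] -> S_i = 52*7^i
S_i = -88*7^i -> [-88, -616, -4312, -30184, -211288]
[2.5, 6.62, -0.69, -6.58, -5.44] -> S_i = Random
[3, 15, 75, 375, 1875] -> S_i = 3*5^i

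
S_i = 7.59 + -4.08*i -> [7.59, 3.51, -0.57, -4.65, -8.73]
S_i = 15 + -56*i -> [15, -41, -97, -153, -209]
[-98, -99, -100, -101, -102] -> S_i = -98 + -1*i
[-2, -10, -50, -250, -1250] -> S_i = -2*5^i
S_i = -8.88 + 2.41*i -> [-8.88, -6.47, -4.06, -1.65, 0.76]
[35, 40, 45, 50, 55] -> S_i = 35 + 5*i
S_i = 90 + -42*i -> [90, 48, 6, -36, -78]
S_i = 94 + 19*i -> [94, 113, 132, 151, 170]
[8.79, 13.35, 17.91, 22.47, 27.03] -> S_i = 8.79 + 4.56*i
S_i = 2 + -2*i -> [2, 0, -2, -4, -6]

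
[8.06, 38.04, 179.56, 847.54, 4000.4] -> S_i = 8.06*4.72^i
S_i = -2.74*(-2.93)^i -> [-2.74, 8.03, -23.52, 68.92, -201.94]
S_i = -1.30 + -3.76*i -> [-1.3, -5.06, -8.82, -12.58, -16.34]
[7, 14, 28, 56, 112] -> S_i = 7*2^i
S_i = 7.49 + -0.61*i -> [7.49, 6.88, 6.27, 5.66, 5.05]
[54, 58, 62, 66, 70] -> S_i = 54 + 4*i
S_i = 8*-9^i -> [8, -72, 648, -5832, 52488]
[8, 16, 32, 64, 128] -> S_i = 8*2^i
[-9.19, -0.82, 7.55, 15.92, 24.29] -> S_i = -9.19 + 8.37*i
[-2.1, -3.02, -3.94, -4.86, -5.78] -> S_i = -2.10 + -0.92*i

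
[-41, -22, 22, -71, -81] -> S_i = Random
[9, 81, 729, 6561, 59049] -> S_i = 9*9^i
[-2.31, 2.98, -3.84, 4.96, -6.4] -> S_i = -2.31*(-1.29)^i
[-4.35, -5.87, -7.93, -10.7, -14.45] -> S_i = -4.35*1.35^i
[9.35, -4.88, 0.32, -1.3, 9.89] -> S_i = Random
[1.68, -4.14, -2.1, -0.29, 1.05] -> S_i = Random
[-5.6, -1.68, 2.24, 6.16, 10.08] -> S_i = -5.60 + 3.92*i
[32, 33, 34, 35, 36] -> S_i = 32 + 1*i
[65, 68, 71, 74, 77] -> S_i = 65 + 3*i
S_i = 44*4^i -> [44, 176, 704, 2816, 11264]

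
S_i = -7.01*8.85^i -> [-7.01, -62.04, -549.04, -4859.01, -43002.24]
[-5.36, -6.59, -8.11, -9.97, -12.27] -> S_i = -5.36*1.23^i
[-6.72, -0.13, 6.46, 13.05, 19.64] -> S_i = -6.72 + 6.59*i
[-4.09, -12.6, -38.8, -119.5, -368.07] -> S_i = -4.09*3.08^i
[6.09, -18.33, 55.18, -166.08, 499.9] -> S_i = 6.09*(-3.01)^i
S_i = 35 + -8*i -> [35, 27, 19, 11, 3]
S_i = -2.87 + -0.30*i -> [-2.87, -3.17, -3.47, -3.77, -4.07]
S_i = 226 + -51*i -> [226, 175, 124, 73, 22]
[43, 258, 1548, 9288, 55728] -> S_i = 43*6^i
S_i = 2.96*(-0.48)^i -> [2.96, -1.42, 0.68, -0.33, 0.16]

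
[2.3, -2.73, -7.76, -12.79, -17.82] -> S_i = 2.30 + -5.03*i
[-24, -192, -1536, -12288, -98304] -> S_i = -24*8^i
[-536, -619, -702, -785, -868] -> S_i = -536 + -83*i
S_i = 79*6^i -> [79, 474, 2844, 17064, 102384]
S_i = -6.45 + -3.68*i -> [-6.45, -10.13, -13.81, -17.49, -21.17]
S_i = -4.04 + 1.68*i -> [-4.04, -2.36, -0.68, 1.0, 2.68]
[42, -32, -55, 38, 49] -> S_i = Random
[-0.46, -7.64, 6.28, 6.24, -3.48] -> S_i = Random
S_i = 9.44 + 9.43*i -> [9.44, 18.87, 28.3, 37.73, 47.16]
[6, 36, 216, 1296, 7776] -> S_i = 6*6^i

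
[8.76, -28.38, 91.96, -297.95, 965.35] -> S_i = 8.76*(-3.24)^i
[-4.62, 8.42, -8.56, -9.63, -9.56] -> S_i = Random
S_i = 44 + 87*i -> [44, 131, 218, 305, 392]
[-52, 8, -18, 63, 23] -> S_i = Random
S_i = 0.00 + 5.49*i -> [0.0, 5.49, 10.98, 16.47, 21.96]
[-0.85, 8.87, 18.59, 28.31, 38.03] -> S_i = -0.85 + 9.72*i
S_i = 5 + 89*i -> [5, 94, 183, 272, 361]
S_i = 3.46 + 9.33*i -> [3.46, 12.79, 22.12, 31.45, 40.78]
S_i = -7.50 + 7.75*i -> [-7.5, 0.25, 8.0, 15.75, 23.5]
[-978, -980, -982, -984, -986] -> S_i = -978 + -2*i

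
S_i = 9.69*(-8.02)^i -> [9.69, -77.71, 623.26, -4998.58, 40088.63]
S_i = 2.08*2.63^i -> [2.08, 5.47, 14.39, 37.84, 99.51]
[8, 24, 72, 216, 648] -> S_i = 8*3^i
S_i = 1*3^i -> [1, 3, 9, 27, 81]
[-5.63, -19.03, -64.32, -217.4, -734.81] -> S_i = -5.63*3.38^i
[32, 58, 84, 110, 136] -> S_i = 32 + 26*i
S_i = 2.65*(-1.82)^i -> [2.65, -4.82, 8.78, -15.98, 29.08]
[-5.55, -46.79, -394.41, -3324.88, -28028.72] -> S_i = -5.55*8.43^i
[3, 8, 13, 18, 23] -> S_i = 3 + 5*i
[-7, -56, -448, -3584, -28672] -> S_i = -7*8^i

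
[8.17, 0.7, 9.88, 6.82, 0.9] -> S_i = Random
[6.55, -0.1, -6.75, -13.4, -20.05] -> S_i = 6.55 + -6.65*i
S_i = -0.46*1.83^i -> [-0.46, -0.84, -1.54, -2.82, -5.16]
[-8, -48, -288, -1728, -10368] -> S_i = -8*6^i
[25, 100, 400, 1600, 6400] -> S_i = 25*4^i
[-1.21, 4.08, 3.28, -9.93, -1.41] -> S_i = Random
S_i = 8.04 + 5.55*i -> [8.04, 13.59, 19.14, 24.69, 30.24]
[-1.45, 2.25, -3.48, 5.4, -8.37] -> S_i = -1.45*(-1.55)^i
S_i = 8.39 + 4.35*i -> [8.39, 12.74, 17.09, 21.44, 25.79]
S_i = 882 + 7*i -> [882, 889, 896, 903, 910]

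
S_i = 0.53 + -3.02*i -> [0.53, -2.49, -5.51, -8.53, -11.55]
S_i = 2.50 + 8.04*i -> [2.5, 10.54, 18.58, 26.62, 34.66]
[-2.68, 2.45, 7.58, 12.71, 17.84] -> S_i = -2.68 + 5.13*i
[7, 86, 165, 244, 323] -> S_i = 7 + 79*i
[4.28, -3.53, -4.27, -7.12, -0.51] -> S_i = Random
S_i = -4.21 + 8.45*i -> [-4.21, 4.24, 12.69, 21.14, 29.59]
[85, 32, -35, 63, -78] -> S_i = Random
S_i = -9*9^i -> [-9, -81, -729, -6561, -59049]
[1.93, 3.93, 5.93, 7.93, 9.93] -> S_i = 1.93 + 2.00*i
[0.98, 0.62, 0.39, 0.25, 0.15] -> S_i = 0.98*0.63^i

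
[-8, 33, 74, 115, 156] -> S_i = -8 + 41*i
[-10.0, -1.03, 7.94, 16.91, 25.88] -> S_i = -10.00 + 8.97*i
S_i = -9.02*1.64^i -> [-9.02, -14.79, -24.26, -39.79, -65.25]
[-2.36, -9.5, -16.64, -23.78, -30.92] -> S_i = -2.36 + -7.14*i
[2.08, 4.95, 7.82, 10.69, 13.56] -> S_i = 2.08 + 2.87*i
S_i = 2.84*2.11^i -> [2.84, 5.99, 12.64, 26.68, 56.29]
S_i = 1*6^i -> [1, 6, 36, 216, 1296]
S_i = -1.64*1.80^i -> [-1.64, -2.95, -5.31, -9.56, -17.22]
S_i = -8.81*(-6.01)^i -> [-8.81, 52.95, -318.22, 1912.49, -11494.07]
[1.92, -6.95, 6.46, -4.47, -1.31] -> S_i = Random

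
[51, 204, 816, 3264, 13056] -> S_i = 51*4^i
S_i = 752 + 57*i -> [752, 809, 866, 923, 980]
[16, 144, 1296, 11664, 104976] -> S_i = 16*9^i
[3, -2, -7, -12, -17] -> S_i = 3 + -5*i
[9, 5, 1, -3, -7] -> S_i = 9 + -4*i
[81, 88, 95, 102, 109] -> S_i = 81 + 7*i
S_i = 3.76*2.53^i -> [3.76, 9.51, 24.07, 60.89, 154.05]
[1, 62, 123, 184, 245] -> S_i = 1 + 61*i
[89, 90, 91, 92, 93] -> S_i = 89 + 1*i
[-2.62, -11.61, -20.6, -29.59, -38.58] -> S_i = -2.62 + -8.99*i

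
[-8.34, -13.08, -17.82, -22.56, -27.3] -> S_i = -8.34 + -4.74*i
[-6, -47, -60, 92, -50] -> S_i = Random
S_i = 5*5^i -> [5, 25, 125, 625, 3125]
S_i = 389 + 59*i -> [389, 448, 507, 566, 625]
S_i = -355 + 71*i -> [-355, -284, -213, -142, -71]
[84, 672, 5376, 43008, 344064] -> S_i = 84*8^i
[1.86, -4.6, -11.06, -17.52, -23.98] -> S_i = 1.86 + -6.46*i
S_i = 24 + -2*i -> [24, 22, 20, 18, 16]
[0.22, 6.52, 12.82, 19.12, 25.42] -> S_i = 0.22 + 6.30*i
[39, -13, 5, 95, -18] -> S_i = Random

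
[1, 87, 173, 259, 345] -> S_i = 1 + 86*i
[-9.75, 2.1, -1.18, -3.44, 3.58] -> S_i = Random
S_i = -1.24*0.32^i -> [-1.24, -0.4, -0.13, -0.04, -0.01]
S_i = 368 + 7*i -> [368, 375, 382, 389, 396]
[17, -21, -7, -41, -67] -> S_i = Random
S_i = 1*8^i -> [1, 8, 64, 512, 4096]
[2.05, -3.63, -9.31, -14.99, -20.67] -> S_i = 2.05 + -5.68*i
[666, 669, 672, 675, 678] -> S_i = 666 + 3*i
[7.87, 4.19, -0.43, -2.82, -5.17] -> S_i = Random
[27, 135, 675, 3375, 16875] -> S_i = 27*5^i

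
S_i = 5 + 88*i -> [5, 93, 181, 269, 357]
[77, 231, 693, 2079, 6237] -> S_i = 77*3^i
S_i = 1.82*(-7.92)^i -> [1.82, -14.41, 114.16, -904.16, 7160.97]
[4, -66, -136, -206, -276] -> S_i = 4 + -70*i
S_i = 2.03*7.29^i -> [2.03, 14.8, 107.88, 786.46, 5733.32]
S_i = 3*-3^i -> [3, -9, 27, -81, 243]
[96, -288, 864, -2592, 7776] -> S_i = 96*-3^i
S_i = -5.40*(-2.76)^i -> [-5.4, 14.9, -41.14, 113.53, -313.35]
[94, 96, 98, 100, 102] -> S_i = 94 + 2*i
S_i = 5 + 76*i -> [5, 81, 157, 233, 309]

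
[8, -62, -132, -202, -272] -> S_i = 8 + -70*i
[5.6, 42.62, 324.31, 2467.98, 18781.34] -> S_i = 5.60*7.61^i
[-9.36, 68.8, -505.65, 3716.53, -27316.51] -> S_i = -9.36*(-7.35)^i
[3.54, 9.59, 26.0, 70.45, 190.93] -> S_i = 3.54*2.71^i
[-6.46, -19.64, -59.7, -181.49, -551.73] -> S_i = -6.46*3.04^i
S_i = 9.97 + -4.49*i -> [9.97, 5.48, 0.99, -3.5, -7.99]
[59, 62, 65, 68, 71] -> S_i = 59 + 3*i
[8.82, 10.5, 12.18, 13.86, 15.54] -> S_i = 8.82 + 1.68*i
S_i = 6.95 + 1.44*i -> [6.95, 8.39, 9.83, 11.27, 12.71]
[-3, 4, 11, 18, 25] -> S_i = -3 + 7*i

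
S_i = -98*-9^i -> [-98, 882, -7938, 71442, -642978]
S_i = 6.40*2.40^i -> [6.4, 15.36, 36.86, 88.47, 212.34]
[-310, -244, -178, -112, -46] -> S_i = -310 + 66*i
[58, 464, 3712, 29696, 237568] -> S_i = 58*8^i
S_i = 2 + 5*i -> [2, 7, 12, 17, 22]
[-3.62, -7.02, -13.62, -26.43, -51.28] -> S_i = -3.62*1.94^i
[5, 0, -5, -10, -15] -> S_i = 5 + -5*i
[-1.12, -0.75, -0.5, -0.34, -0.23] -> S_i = -1.12*0.67^i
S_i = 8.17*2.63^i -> [8.17, 21.49, 56.51, 148.62, 390.88]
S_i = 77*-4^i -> [77, -308, 1232, -4928, 19712]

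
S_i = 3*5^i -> [3, 15, 75, 375, 1875]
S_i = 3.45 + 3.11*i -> [3.45, 6.56, 9.67, 12.78, 15.89]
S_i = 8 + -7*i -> [8, 1, -6, -13, -20]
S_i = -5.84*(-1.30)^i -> [-5.84, 7.59, -9.87, 12.83, -16.68]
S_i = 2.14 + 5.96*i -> [2.14, 8.1, 14.06, 20.02, 25.98]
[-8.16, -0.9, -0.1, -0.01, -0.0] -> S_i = -8.16*0.11^i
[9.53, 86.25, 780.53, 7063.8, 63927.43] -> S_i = 9.53*9.05^i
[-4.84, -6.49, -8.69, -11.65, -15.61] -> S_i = -4.84*1.34^i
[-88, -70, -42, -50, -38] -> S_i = Random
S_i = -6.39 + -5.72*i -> [-6.39, -12.11, -17.83, -23.55, -29.27]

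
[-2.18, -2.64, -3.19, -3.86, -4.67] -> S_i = -2.18*1.21^i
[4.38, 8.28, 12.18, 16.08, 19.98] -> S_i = 4.38 + 3.90*i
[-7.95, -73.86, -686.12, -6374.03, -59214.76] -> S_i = -7.95*9.29^i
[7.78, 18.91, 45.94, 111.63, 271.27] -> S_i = 7.78*2.43^i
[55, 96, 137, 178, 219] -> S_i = 55 + 41*i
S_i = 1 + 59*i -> [1, 60, 119, 178, 237]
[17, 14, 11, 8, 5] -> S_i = 17 + -3*i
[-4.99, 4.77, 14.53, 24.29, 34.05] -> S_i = -4.99 + 9.76*i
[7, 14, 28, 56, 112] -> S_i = 7*2^i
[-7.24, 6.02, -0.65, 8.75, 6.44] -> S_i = Random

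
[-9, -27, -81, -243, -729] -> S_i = -9*3^i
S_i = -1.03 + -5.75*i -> [-1.03, -6.78, -12.53, -18.28, -24.03]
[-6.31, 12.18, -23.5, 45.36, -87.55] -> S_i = -6.31*(-1.93)^i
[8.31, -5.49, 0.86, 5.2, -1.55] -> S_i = Random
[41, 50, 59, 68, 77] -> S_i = 41 + 9*i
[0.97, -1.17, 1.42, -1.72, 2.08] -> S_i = 0.97*(-1.21)^i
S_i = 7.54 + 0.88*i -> [7.54, 8.42, 9.3, 10.18, 11.06]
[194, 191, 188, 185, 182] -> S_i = 194 + -3*i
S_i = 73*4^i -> [73, 292, 1168, 4672, 18688]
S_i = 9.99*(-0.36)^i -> [9.99, -3.6, 1.29, -0.47, 0.17]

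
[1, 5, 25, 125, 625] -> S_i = 1*5^i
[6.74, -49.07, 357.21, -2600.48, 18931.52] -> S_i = 6.74*(-7.28)^i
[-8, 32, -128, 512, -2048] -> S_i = -8*-4^i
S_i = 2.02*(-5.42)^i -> [2.02, -10.95, 59.34, -321.62, 1743.21]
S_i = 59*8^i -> [59, 472, 3776, 30208, 241664]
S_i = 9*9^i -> [9, 81, 729, 6561, 59049]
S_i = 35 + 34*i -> [35, 69, 103, 137, 171]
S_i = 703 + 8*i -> [703, 711, 719, 727, 735]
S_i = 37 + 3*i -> [37, 40, 43, 46, 49]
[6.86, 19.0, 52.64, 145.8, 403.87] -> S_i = 6.86*2.77^i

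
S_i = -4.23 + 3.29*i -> [-4.23, -0.94, 2.35, 5.64, 8.93]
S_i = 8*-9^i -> [8, -72, 648, -5832, 52488]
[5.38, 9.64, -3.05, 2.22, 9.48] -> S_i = Random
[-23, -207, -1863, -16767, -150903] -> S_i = -23*9^i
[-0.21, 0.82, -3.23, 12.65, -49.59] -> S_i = -0.21*(-3.92)^i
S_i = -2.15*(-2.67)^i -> [-2.15, 5.74, -15.33, 40.92, -109.27]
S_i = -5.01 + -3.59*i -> [-5.01, -8.6, -12.19, -15.78, -19.37]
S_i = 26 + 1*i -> [26, 27, 28, 29, 30]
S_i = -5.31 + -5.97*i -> [-5.31, -11.28, -17.25, -23.22, -29.19]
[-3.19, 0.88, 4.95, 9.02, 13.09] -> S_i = -3.19 + 4.07*i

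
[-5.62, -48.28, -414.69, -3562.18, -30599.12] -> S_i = -5.62*8.59^i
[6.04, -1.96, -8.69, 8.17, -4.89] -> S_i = Random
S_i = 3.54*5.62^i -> [3.54, 19.89, 111.81, 628.37, 3531.41]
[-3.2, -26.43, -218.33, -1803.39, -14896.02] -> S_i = -3.20*8.26^i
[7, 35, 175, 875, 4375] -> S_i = 7*5^i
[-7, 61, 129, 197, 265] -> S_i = -7 + 68*i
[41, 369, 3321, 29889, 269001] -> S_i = 41*9^i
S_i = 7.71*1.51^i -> [7.71, 11.64, 17.58, 26.55, 40.08]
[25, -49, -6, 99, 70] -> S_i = Random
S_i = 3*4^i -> [3, 12, 48, 192, 768]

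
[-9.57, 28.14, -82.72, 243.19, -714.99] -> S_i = -9.57*(-2.94)^i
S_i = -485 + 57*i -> [-485, -428, -371, -314, -257]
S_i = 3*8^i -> [3, 24, 192, 1536, 12288]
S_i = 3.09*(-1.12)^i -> [3.09, -3.46, 3.88, -4.34, 4.86]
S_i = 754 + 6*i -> [754, 760, 766, 772, 778]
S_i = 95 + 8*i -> [95, 103, 111, 119, 127]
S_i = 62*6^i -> [62, 372, 2232, 13392, 80352]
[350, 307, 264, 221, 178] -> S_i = 350 + -43*i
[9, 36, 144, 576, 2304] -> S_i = 9*4^i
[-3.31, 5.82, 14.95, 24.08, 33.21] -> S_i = -3.31 + 9.13*i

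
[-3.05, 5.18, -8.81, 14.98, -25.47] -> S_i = -3.05*(-1.70)^i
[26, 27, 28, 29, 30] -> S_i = 26 + 1*i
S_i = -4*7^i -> [-4, -28, -196, -1372, -9604]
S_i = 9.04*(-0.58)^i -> [9.04, -5.24, 3.04, -1.76, 1.02]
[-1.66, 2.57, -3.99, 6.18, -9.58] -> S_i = -1.66*(-1.55)^i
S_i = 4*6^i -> [4, 24, 144, 864, 5184]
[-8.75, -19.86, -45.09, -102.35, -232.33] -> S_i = -8.75*2.27^i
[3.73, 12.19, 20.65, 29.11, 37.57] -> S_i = 3.73 + 8.46*i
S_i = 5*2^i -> [5, 10, 20, 40, 80]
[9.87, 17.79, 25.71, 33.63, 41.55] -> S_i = 9.87 + 7.92*i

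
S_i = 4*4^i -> [4, 16, 64, 256, 1024]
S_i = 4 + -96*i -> [4, -92, -188, -284, -380]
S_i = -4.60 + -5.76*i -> [-4.6, -10.36, -16.12, -21.88, -27.64]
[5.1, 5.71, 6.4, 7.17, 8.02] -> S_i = 5.10*1.12^i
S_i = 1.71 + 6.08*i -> [1.71, 7.79, 13.87, 19.95, 26.03]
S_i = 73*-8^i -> [73, -584, 4672, -37376, 299008]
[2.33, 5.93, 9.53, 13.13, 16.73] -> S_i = 2.33 + 3.60*i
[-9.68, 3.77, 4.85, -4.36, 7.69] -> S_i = Random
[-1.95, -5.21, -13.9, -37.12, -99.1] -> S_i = -1.95*2.67^i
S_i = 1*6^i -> [1, 6, 36, 216, 1296]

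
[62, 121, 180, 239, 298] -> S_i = 62 + 59*i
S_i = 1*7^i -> [1, 7, 49, 343, 2401]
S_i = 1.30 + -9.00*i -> [1.3, -7.7, -16.7, -25.7, -34.7]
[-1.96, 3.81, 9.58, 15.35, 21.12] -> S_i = -1.96 + 5.77*i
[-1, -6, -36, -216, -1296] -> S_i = -1*6^i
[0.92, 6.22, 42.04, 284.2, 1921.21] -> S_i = 0.92*6.76^i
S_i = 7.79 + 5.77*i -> [7.79, 13.56, 19.33, 25.1, 30.87]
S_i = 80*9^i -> [80, 720, 6480, 58320, 524880]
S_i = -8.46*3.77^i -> [-8.46, -31.89, -120.24, -453.31, -1708.98]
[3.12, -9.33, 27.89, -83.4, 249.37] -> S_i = 3.12*(-2.99)^i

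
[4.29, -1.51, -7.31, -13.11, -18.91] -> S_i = 4.29 + -5.80*i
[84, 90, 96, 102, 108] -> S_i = 84 + 6*i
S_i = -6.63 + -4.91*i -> [-6.63, -11.54, -16.45, -21.36, -26.27]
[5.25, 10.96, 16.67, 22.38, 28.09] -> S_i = 5.25 + 5.71*i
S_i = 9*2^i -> [9, 18, 36, 72, 144]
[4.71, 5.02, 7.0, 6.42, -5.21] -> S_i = Random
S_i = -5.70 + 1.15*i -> [-5.7, -4.55, -3.4, -2.25, -1.1]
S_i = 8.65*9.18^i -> [8.65, 79.41, 728.96, 6691.82, 61430.89]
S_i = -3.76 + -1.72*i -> [-3.76, -5.48, -7.2, -8.92, -10.64]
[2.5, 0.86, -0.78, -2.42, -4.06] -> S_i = 2.50 + -1.64*i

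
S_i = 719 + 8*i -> [719, 727, 735, 743, 751]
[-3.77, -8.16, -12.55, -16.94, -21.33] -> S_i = -3.77 + -4.39*i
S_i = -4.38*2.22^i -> [-4.38, -9.72, -21.59, -47.92, -106.39]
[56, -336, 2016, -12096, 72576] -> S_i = 56*-6^i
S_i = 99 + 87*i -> [99, 186, 273, 360, 447]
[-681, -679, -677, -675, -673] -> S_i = -681 + 2*i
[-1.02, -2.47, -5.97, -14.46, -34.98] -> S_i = -1.02*2.42^i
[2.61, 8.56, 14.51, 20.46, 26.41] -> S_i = 2.61 + 5.95*i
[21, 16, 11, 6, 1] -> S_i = 21 + -5*i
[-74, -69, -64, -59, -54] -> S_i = -74 + 5*i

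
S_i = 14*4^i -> [14, 56, 224, 896, 3584]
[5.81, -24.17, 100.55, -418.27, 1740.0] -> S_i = 5.81*(-4.16)^i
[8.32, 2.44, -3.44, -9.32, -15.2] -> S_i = 8.32 + -5.88*i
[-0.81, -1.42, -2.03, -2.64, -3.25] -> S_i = -0.81 + -0.61*i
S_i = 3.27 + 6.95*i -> [3.27, 10.22, 17.17, 24.12, 31.07]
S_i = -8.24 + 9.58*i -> [-8.24, 1.34, 10.92, 20.5, 30.08]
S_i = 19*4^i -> [19, 76, 304, 1216, 4864]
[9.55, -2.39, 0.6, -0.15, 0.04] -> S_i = 9.55*(-0.25)^i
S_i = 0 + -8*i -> [0, -8, -16, -24, -32]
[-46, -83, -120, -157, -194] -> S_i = -46 + -37*i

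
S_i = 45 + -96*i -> [45, -51, -147, -243, -339]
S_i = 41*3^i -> [41, 123, 369, 1107, 3321]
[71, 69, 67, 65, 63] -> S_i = 71 + -2*i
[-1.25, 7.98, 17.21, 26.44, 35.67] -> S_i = -1.25 + 9.23*i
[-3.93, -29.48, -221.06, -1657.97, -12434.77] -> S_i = -3.93*7.50^i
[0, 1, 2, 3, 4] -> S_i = 0 + 1*i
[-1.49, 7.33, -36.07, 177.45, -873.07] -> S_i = -1.49*(-4.92)^i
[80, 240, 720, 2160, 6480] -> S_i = 80*3^i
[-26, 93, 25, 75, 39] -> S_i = Random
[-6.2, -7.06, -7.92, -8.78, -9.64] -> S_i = -6.20 + -0.86*i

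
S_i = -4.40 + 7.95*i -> [-4.4, 3.55, 11.5, 19.45, 27.4]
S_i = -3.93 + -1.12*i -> [-3.93, -5.05, -6.17, -7.29, -8.41]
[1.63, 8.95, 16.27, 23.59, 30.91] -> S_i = 1.63 + 7.32*i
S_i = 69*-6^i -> [69, -414, 2484, -14904, 89424]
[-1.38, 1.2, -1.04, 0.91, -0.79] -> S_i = -1.38*(-0.87)^i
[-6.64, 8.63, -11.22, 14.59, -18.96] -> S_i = -6.64*(-1.30)^i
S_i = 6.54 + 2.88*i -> [6.54, 9.42, 12.3, 15.18, 18.06]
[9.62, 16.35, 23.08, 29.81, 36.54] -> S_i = 9.62 + 6.73*i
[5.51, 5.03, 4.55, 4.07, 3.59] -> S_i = 5.51 + -0.48*i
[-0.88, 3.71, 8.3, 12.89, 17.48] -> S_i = -0.88 + 4.59*i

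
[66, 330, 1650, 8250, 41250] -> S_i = 66*5^i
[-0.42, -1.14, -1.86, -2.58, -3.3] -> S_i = -0.42 + -0.72*i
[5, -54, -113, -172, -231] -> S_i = 5 + -59*i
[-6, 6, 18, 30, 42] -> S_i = -6 + 12*i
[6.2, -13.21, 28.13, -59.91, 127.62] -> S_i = 6.20*(-2.13)^i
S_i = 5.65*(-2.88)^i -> [5.65, -16.27, 46.86, -134.97, 388.7]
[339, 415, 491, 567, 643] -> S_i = 339 + 76*i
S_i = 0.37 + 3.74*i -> [0.37, 4.11, 7.85, 11.59, 15.33]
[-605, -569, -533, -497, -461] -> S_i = -605 + 36*i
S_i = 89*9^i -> [89, 801, 7209, 64881, 583929]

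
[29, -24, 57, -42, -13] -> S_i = Random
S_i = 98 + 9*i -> [98, 107, 116, 125, 134]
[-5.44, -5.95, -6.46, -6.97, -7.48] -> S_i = -5.44 + -0.51*i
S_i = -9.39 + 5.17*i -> [-9.39, -4.22, 0.95, 6.12, 11.29]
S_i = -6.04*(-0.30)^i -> [-6.04, 1.81, -0.54, 0.16, -0.05]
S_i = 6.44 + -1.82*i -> [6.44, 4.62, 2.8, 0.98, -0.84]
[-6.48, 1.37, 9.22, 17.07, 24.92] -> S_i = -6.48 + 7.85*i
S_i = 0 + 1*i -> [0, 1, 2, 3, 4]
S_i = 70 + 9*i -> [70, 79, 88, 97, 106]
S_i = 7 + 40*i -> [7, 47, 87, 127, 167]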